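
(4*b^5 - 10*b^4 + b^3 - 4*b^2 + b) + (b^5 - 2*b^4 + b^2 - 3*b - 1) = 5*b^5 - 12*b^4 + b^3 - 3*b^2 - 2*b - 1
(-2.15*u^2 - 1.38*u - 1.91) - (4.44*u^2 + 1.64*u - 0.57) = -6.59*u^2 - 3.02*u - 1.34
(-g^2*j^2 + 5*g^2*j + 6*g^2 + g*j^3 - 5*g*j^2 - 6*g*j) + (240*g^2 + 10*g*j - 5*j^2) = -g^2*j^2 + 5*g^2*j + 246*g^2 + g*j^3 - 5*g*j^2 + 4*g*j - 5*j^2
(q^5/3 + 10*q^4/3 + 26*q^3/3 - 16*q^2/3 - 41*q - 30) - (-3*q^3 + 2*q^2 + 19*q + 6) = q^5/3 + 10*q^4/3 + 35*q^3/3 - 22*q^2/3 - 60*q - 36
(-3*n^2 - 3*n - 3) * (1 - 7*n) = 21*n^3 + 18*n^2 + 18*n - 3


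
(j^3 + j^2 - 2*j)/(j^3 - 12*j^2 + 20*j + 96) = j*(j - 1)/(j^2 - 14*j + 48)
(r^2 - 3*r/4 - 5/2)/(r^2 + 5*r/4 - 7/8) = 2*(4*r^2 - 3*r - 10)/(8*r^2 + 10*r - 7)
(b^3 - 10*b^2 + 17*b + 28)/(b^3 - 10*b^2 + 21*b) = (b^2 - 3*b - 4)/(b*(b - 3))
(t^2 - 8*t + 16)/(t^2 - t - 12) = (t - 4)/(t + 3)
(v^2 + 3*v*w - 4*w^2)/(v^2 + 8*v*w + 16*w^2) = (v - w)/(v + 4*w)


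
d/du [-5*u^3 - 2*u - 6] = -15*u^2 - 2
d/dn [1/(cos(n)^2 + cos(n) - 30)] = (2*cos(n) + 1)*sin(n)/(cos(n)^2 + cos(n) - 30)^2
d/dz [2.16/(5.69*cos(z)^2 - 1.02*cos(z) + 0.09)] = (24.5808*cos(z) - 2.2032)*sin(z)/(5.69*cos(z)^2 - 1.02*cos(z) + 0.09)^2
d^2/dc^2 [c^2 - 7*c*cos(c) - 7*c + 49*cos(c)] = 7*c*cos(c) + 14*sin(c) - 49*cos(c) + 2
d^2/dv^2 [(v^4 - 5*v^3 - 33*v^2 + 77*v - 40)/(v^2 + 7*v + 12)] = 2*(v^6 + 21*v^5 + 183*v^4 + 795*v^3 + 672*v^2 - 5772*v - 12700)/(v^6 + 21*v^5 + 183*v^4 + 847*v^3 + 2196*v^2 + 3024*v + 1728)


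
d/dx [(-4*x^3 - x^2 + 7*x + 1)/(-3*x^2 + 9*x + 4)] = (12*x^4 - 72*x^3 - 36*x^2 - 2*x + 19)/(9*x^4 - 54*x^3 + 57*x^2 + 72*x + 16)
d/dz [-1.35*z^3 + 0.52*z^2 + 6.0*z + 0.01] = -4.05*z^2 + 1.04*z + 6.0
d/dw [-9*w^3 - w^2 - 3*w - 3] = -27*w^2 - 2*w - 3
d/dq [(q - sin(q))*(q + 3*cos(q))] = -(q - sin(q))*(3*sin(q) - 1) - (q + 3*cos(q))*(cos(q) - 1)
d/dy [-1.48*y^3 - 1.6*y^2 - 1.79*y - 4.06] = -4.44*y^2 - 3.2*y - 1.79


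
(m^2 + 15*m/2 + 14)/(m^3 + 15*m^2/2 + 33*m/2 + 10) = (2*m + 7)/(2*m^2 + 7*m + 5)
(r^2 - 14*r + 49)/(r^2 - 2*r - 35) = (r - 7)/(r + 5)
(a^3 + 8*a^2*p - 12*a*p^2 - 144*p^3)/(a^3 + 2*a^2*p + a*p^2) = (a^3 + 8*a^2*p - 12*a*p^2 - 144*p^3)/(a*(a^2 + 2*a*p + p^2))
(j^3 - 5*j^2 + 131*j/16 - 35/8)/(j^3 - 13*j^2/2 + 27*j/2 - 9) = (16*j^2 - 48*j + 35)/(8*(2*j^2 - 9*j + 9))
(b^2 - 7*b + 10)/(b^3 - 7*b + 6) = (b - 5)/(b^2 + 2*b - 3)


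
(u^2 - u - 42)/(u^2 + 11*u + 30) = (u - 7)/(u + 5)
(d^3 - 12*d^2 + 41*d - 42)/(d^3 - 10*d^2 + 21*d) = (d - 2)/d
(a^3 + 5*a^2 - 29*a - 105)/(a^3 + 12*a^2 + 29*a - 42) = (a^2 - 2*a - 15)/(a^2 + 5*a - 6)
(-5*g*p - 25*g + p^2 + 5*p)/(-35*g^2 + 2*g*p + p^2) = (p + 5)/(7*g + p)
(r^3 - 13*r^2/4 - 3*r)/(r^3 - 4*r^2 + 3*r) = (r^2 - 13*r/4 - 3)/(r^2 - 4*r + 3)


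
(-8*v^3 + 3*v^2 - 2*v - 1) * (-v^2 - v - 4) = 8*v^5 + 5*v^4 + 31*v^3 - 9*v^2 + 9*v + 4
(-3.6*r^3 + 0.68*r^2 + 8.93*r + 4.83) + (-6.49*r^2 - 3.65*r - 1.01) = -3.6*r^3 - 5.81*r^2 + 5.28*r + 3.82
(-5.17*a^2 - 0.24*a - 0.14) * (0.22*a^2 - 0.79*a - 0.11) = -1.1374*a^4 + 4.0315*a^3 + 0.7275*a^2 + 0.137*a + 0.0154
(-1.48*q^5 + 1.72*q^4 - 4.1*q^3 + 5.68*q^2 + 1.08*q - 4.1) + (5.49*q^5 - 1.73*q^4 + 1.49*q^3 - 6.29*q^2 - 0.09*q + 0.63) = 4.01*q^5 - 0.01*q^4 - 2.61*q^3 - 0.61*q^2 + 0.99*q - 3.47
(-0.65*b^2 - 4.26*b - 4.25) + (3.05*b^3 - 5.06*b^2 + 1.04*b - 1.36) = 3.05*b^3 - 5.71*b^2 - 3.22*b - 5.61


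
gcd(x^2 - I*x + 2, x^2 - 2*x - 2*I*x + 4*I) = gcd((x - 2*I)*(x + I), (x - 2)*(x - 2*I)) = x - 2*I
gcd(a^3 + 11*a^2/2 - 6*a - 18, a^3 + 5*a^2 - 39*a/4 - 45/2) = a^2 + 15*a/2 + 9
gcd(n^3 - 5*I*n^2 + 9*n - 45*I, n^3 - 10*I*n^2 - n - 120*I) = n^2 - 2*I*n + 15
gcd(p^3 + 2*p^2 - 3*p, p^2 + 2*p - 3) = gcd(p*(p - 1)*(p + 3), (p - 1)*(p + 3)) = p^2 + 2*p - 3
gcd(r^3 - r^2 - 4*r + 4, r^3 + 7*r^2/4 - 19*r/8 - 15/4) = r + 2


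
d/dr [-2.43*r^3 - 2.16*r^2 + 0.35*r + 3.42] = -7.29*r^2 - 4.32*r + 0.35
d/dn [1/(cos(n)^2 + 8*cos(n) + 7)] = 2*(cos(n) + 4)*sin(n)/(cos(n)^2 + 8*cos(n) + 7)^2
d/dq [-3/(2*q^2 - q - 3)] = 3*(4*q - 1)/(-2*q^2 + q + 3)^2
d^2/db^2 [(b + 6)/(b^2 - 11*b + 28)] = 2*((5 - 3*b)*(b^2 - 11*b + 28) + (b + 6)*(2*b - 11)^2)/(b^2 - 11*b + 28)^3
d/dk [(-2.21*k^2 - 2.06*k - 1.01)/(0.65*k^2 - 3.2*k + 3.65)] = (8.411*k^2 - 14.82*k - 10.751)/(0.4225*k^4 - 4.16*k^3 + 14.985*k^2 - 23.36*k + 13.3225)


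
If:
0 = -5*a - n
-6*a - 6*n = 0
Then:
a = 0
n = 0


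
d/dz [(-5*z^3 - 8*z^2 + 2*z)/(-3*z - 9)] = (10*z^3 + 53*z^2 + 48*z - 6)/(3*(z^2 + 6*z + 9))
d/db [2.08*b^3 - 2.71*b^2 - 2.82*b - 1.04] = 6.24*b^2 - 5.42*b - 2.82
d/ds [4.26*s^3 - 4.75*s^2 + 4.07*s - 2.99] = 12.78*s^2 - 9.5*s + 4.07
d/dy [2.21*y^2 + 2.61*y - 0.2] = 4.42*y + 2.61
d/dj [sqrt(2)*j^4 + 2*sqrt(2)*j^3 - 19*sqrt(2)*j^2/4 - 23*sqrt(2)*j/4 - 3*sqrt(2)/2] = sqrt(2)*(16*j^3 + 24*j^2 - 38*j - 23)/4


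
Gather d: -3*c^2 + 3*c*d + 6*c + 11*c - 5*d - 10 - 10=-3*c^2 + 17*c + d*(3*c - 5) - 20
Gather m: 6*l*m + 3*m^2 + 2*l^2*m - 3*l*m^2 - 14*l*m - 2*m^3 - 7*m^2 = -2*m^3 + m^2*(-3*l - 4) + m*(2*l^2 - 8*l)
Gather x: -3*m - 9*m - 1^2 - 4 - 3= -12*m - 8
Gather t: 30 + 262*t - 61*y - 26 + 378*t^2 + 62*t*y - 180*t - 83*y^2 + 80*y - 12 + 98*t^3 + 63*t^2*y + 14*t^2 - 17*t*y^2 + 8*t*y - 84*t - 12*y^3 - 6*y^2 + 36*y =98*t^3 + t^2*(63*y + 392) + t*(-17*y^2 + 70*y - 2) - 12*y^3 - 89*y^2 + 55*y - 8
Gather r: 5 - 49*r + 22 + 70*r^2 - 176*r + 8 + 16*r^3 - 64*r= 16*r^3 + 70*r^2 - 289*r + 35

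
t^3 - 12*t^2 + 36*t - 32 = (t - 8)*(t - 2)^2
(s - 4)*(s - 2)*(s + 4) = s^3 - 2*s^2 - 16*s + 32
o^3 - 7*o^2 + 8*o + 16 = (o - 4)^2*(o + 1)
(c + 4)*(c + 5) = c^2 + 9*c + 20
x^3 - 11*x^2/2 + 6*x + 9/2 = (x - 3)^2*(x + 1/2)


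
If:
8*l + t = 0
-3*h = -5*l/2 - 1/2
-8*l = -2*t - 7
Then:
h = 59/144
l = 7/24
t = -7/3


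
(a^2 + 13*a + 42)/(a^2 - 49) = (a + 6)/(a - 7)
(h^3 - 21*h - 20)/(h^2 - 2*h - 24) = (h^2 - 4*h - 5)/(h - 6)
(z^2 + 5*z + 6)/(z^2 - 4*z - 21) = (z + 2)/(z - 7)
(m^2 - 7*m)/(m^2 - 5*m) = (m - 7)/(m - 5)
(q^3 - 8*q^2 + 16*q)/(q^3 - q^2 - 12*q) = (q - 4)/(q + 3)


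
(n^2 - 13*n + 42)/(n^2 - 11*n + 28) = (n - 6)/(n - 4)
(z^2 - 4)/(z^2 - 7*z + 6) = (z^2 - 4)/(z^2 - 7*z + 6)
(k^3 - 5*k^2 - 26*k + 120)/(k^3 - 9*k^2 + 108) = (k^2 + k - 20)/(k^2 - 3*k - 18)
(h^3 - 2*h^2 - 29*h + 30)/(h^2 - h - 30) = h - 1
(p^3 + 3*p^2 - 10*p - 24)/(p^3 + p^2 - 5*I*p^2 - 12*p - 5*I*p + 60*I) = (p + 2)/(p - 5*I)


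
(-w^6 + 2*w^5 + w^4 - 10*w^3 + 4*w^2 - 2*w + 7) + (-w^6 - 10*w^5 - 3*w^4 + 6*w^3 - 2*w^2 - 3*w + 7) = -2*w^6 - 8*w^5 - 2*w^4 - 4*w^3 + 2*w^2 - 5*w + 14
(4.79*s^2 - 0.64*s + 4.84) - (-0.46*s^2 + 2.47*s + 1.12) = 5.25*s^2 - 3.11*s + 3.72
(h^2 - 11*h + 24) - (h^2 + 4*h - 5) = 29 - 15*h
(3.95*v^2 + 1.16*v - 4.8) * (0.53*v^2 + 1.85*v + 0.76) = 2.0935*v^4 + 7.9223*v^3 + 2.604*v^2 - 7.9984*v - 3.648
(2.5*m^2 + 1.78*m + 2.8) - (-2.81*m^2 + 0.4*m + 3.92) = 5.31*m^2 + 1.38*m - 1.12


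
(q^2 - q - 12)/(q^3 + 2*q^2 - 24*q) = (q + 3)/(q*(q + 6))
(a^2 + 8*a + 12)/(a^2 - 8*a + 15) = (a^2 + 8*a + 12)/(a^2 - 8*a + 15)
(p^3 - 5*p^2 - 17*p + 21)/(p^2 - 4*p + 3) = (p^2 - 4*p - 21)/(p - 3)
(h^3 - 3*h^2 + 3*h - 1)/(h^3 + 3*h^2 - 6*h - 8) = (h^3 - 3*h^2 + 3*h - 1)/(h^3 + 3*h^2 - 6*h - 8)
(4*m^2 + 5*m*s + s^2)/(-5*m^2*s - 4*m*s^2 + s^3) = (4*m + s)/(s*(-5*m + s))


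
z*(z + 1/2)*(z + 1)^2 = z^4 + 5*z^3/2 + 2*z^2 + z/2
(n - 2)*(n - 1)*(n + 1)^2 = n^4 - n^3 - 3*n^2 + n + 2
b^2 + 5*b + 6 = (b + 2)*(b + 3)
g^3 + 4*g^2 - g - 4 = (g - 1)*(g + 1)*(g + 4)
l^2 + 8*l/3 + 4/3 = (l + 2/3)*(l + 2)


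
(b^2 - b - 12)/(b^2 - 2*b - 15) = (b - 4)/(b - 5)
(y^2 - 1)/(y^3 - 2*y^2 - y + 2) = 1/(y - 2)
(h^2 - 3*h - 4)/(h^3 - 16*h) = (h + 1)/(h*(h + 4))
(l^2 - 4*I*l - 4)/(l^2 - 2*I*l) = (l - 2*I)/l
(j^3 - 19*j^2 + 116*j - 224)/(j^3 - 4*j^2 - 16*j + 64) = (j^2 - 15*j + 56)/(j^2 - 16)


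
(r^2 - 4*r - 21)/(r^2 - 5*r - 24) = (r - 7)/(r - 8)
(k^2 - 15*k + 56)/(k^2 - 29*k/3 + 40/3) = 3*(k - 7)/(3*k - 5)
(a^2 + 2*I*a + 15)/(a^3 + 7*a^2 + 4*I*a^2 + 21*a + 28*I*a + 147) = (a + 5*I)/(a^2 + 7*a*(1 + I) + 49*I)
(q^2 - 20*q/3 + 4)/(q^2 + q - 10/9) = 3*(q - 6)/(3*q + 5)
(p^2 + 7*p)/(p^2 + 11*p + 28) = p/(p + 4)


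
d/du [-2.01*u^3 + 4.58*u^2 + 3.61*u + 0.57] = -6.03*u^2 + 9.16*u + 3.61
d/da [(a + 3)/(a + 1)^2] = (-a - 5)/(a + 1)^3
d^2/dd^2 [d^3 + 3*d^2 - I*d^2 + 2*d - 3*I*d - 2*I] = 6*d + 6 - 2*I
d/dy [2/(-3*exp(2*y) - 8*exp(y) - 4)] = (12*exp(y) + 16)*exp(y)/(3*exp(2*y) + 8*exp(y) + 4)^2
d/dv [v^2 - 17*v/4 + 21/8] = 2*v - 17/4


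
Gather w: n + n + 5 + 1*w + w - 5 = 2*n + 2*w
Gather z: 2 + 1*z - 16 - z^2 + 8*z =-z^2 + 9*z - 14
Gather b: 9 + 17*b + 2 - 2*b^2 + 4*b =-2*b^2 + 21*b + 11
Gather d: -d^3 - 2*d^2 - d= -d^3 - 2*d^2 - d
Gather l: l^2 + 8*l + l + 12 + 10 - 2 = l^2 + 9*l + 20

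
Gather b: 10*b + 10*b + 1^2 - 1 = 20*b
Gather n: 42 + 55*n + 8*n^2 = 8*n^2 + 55*n + 42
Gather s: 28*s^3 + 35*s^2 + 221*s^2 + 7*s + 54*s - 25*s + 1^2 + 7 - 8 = 28*s^3 + 256*s^2 + 36*s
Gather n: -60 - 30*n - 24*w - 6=-30*n - 24*w - 66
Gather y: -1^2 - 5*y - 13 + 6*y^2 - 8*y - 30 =6*y^2 - 13*y - 44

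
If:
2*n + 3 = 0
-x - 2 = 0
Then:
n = -3/2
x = -2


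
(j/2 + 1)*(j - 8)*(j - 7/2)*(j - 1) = j^4/2 - 21*j^3/4 + 29*j^2/4 + 51*j/2 - 28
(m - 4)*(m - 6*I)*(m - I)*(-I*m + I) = -I*m^4 - 7*m^3 + 5*I*m^3 + 35*m^2 + 2*I*m^2 - 28*m - 30*I*m + 24*I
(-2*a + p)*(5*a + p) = -10*a^2 + 3*a*p + p^2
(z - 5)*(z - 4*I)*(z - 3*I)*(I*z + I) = I*z^4 + 7*z^3 - 4*I*z^3 - 28*z^2 - 17*I*z^2 - 35*z + 48*I*z + 60*I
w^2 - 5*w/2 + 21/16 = (w - 7/4)*(w - 3/4)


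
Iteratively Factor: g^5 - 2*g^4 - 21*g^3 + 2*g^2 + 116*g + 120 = (g + 2)*(g^4 - 4*g^3 - 13*g^2 + 28*g + 60) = (g + 2)^2*(g^3 - 6*g^2 - g + 30) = (g - 5)*(g + 2)^2*(g^2 - g - 6) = (g - 5)*(g - 3)*(g + 2)^2*(g + 2)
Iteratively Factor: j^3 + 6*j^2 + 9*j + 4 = (j + 4)*(j^2 + 2*j + 1) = (j + 1)*(j + 4)*(j + 1)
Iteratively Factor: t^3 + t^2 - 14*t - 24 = (t + 3)*(t^2 - 2*t - 8) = (t + 2)*(t + 3)*(t - 4)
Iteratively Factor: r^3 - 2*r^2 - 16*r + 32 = (r - 2)*(r^2 - 16) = (r - 2)*(r + 4)*(r - 4)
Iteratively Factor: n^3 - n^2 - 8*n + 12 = (n - 2)*(n^2 + n - 6) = (n - 2)*(n + 3)*(n - 2)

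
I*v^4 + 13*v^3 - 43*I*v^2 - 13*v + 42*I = (v - 1)*(v - 7*I)*(v - 6*I)*(I*v + I)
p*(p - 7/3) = p^2 - 7*p/3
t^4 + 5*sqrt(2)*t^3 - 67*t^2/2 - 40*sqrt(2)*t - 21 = (t - 3*sqrt(2))*(t + sqrt(2)/2)^2*(t + 7*sqrt(2))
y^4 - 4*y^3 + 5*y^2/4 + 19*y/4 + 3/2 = (y - 3)*(y - 2)*(y + 1/2)^2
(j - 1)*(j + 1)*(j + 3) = j^3 + 3*j^2 - j - 3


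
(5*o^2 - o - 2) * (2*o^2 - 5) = 10*o^4 - 2*o^3 - 29*o^2 + 5*o + 10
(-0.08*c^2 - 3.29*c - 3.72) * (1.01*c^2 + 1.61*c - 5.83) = -0.0808*c^4 - 3.4517*c^3 - 8.5877*c^2 + 13.1915*c + 21.6876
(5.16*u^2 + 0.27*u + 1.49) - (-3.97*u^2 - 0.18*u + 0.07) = 9.13*u^2 + 0.45*u + 1.42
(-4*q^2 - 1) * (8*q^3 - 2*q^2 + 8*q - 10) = -32*q^5 + 8*q^4 - 40*q^3 + 42*q^2 - 8*q + 10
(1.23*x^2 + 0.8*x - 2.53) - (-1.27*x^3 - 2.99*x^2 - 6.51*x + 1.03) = 1.27*x^3 + 4.22*x^2 + 7.31*x - 3.56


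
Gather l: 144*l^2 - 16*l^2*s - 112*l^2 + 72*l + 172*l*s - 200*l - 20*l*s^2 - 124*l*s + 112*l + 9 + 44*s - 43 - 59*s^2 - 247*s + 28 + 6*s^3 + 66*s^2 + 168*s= l^2*(32 - 16*s) + l*(-20*s^2 + 48*s - 16) + 6*s^3 + 7*s^2 - 35*s - 6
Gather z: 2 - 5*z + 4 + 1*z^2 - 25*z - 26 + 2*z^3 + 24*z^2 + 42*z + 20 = 2*z^3 + 25*z^2 + 12*z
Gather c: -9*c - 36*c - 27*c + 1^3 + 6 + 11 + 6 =24 - 72*c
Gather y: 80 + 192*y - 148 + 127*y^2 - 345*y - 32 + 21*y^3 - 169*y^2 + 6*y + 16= 21*y^3 - 42*y^2 - 147*y - 84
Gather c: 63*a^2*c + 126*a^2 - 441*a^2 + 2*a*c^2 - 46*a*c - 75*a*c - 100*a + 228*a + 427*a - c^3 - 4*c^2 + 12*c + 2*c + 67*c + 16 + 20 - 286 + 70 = -315*a^2 + 555*a - c^3 + c^2*(2*a - 4) + c*(63*a^2 - 121*a + 81) - 180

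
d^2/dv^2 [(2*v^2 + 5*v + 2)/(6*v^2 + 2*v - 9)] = 4*(78*v^3 + 270*v^2 + 441*v + 184)/(216*v^6 + 216*v^5 - 900*v^4 - 640*v^3 + 1350*v^2 + 486*v - 729)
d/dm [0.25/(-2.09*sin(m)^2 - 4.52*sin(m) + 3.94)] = (1.045*sin(m) + 1.13)*cos(m)/(2.09*sin(m)^2 + 4.52*sin(m) - 3.94)^2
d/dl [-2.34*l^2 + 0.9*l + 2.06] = 0.9 - 4.68*l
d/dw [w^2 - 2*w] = 2*w - 2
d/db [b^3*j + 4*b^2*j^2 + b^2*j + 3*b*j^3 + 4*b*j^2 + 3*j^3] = j*(3*b^2 + 8*b*j + 2*b + 3*j^2 + 4*j)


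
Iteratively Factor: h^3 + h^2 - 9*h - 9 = (h - 3)*(h^2 + 4*h + 3) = (h - 3)*(h + 3)*(h + 1)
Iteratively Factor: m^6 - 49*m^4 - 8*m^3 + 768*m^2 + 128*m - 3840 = (m - 5)*(m^5 + 5*m^4 - 24*m^3 - 128*m^2 + 128*m + 768) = (m - 5)*(m - 3)*(m^4 + 8*m^3 - 128*m - 256) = (m - 5)*(m - 3)*(m + 4)*(m^3 + 4*m^2 - 16*m - 64) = (m - 5)*(m - 4)*(m - 3)*(m + 4)*(m^2 + 8*m + 16) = (m - 5)*(m - 4)*(m - 3)*(m + 4)^2*(m + 4)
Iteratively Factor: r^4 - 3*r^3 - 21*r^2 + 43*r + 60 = (r + 4)*(r^3 - 7*r^2 + 7*r + 15) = (r - 5)*(r + 4)*(r^2 - 2*r - 3) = (r - 5)*(r + 1)*(r + 4)*(r - 3)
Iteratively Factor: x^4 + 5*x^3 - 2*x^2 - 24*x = (x + 3)*(x^3 + 2*x^2 - 8*x) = (x - 2)*(x + 3)*(x^2 + 4*x) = (x - 2)*(x + 3)*(x + 4)*(x)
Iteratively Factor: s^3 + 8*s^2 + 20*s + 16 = (s + 2)*(s^2 + 6*s + 8) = (s + 2)^2*(s + 4)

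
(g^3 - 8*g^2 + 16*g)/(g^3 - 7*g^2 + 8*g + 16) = g/(g + 1)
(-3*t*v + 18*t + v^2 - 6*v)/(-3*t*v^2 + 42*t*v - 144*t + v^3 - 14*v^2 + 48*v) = 1/(v - 8)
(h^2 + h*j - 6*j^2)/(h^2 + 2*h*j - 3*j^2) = (h - 2*j)/(h - j)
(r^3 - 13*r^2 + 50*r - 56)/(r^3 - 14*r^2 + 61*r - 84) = (r - 2)/(r - 3)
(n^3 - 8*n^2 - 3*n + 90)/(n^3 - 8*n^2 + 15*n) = (n^2 - 3*n - 18)/(n*(n - 3))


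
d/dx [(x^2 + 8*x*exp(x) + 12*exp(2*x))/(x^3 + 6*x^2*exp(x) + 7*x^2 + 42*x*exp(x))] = (2*x^2*exp(x) - x^2 + 10*x*exp(x) - 14*exp(x))/(x^2*(x^2 + 14*x + 49))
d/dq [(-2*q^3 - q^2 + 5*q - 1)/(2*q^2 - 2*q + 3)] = (-4*q^4 + 8*q^3 - 26*q^2 - 2*q + 13)/(4*q^4 - 8*q^3 + 16*q^2 - 12*q + 9)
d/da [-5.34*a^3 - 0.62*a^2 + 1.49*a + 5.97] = -16.02*a^2 - 1.24*a + 1.49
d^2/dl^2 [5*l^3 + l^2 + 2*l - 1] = 30*l + 2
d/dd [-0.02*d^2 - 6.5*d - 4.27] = -0.04*d - 6.5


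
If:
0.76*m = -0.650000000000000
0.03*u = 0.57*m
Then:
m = -0.86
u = -16.25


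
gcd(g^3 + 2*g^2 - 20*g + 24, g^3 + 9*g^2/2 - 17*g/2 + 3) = g + 6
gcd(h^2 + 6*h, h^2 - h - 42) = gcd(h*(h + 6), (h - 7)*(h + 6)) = h + 6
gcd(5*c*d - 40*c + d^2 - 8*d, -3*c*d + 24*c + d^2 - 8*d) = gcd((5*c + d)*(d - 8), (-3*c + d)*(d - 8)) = d - 8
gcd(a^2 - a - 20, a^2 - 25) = a - 5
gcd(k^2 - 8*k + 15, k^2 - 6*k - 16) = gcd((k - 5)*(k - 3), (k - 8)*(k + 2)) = 1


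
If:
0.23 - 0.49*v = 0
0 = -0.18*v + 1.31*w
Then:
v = 0.47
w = 0.06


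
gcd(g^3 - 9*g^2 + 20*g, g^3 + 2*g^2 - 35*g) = g^2 - 5*g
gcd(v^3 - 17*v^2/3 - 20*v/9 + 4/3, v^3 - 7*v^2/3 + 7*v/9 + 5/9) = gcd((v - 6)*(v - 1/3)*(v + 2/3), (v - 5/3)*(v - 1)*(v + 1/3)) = 1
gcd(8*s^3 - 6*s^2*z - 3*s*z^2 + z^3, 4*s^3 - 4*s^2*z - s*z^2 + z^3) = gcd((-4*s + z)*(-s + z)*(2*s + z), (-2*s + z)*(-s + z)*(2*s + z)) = -2*s^2 + s*z + z^2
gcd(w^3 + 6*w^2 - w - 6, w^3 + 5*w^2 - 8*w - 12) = w^2 + 7*w + 6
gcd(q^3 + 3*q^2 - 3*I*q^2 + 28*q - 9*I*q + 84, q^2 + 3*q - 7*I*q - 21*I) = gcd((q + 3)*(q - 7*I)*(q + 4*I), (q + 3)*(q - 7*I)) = q^2 + q*(3 - 7*I) - 21*I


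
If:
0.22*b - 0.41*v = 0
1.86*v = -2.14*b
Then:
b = 0.00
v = 0.00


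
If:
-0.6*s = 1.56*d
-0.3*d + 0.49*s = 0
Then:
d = 0.00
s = 0.00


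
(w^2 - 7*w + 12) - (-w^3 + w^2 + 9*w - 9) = w^3 - 16*w + 21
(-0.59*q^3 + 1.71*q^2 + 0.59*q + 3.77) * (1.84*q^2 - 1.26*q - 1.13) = -1.0856*q^5 + 3.8898*q^4 - 0.4023*q^3 + 4.2611*q^2 - 5.4169*q - 4.2601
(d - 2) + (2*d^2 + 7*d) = 2*d^2 + 8*d - 2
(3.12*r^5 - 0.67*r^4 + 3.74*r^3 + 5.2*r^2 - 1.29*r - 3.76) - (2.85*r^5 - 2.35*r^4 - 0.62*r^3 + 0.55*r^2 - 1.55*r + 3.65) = 0.27*r^5 + 1.68*r^4 + 4.36*r^3 + 4.65*r^2 + 0.26*r - 7.41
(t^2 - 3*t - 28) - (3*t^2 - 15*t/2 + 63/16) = -2*t^2 + 9*t/2 - 511/16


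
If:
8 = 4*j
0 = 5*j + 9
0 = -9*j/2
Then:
No Solution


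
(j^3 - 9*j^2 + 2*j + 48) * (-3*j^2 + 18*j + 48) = -3*j^5 + 45*j^4 - 120*j^3 - 540*j^2 + 960*j + 2304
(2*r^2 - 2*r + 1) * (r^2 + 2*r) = 2*r^4 + 2*r^3 - 3*r^2 + 2*r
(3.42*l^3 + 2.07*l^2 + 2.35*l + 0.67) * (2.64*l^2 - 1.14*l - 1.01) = 9.0288*l^5 + 1.566*l^4 + 0.390000000000001*l^3 - 3.0009*l^2 - 3.1373*l - 0.6767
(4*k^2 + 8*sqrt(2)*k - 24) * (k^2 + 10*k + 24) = 4*k^4 + 8*sqrt(2)*k^3 + 40*k^3 + 72*k^2 + 80*sqrt(2)*k^2 - 240*k + 192*sqrt(2)*k - 576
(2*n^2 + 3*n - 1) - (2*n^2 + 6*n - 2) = 1 - 3*n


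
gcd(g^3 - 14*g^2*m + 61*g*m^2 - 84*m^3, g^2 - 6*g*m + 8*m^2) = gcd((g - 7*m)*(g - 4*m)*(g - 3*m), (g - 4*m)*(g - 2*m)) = g - 4*m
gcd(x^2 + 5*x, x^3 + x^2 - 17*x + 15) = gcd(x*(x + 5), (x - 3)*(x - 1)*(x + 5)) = x + 5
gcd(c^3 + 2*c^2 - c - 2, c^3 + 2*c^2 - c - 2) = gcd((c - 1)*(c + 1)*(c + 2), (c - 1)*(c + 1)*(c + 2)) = c^3 + 2*c^2 - c - 2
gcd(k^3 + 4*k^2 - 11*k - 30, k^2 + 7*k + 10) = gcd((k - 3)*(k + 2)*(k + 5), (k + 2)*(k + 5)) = k^2 + 7*k + 10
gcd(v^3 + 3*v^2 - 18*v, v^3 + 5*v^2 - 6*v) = v^2 + 6*v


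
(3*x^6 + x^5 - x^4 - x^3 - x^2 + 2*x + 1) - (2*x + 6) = 3*x^6 + x^5 - x^4 - x^3 - x^2 - 5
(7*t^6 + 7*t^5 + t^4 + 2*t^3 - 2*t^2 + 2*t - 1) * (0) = 0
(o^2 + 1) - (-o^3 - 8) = o^3 + o^2 + 9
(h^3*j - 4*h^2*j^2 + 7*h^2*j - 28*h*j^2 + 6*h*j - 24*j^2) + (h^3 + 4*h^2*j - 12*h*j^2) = h^3*j + h^3 - 4*h^2*j^2 + 11*h^2*j - 40*h*j^2 + 6*h*j - 24*j^2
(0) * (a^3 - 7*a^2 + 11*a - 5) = 0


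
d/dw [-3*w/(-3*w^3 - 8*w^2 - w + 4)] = 3*(3*w^3 + 8*w^2 - w*(9*w^2 + 16*w + 1) + w - 4)/(3*w^3 + 8*w^2 + w - 4)^2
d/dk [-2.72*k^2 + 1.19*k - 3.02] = 1.19 - 5.44*k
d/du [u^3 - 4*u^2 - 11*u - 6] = 3*u^2 - 8*u - 11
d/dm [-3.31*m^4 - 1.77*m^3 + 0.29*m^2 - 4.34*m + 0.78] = -13.24*m^3 - 5.31*m^2 + 0.58*m - 4.34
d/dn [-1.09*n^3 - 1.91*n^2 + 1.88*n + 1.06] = -3.27*n^2 - 3.82*n + 1.88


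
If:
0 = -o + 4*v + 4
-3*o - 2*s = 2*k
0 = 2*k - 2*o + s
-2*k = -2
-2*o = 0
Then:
No Solution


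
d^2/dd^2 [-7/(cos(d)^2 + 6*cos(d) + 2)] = 7*(8*sin(d)^4 - 60*sin(d)^2 - 69*cos(d) + 9*cos(3*d) - 84)/(2*(-sin(d)^2 + 6*cos(d) + 3)^3)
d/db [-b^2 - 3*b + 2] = -2*b - 3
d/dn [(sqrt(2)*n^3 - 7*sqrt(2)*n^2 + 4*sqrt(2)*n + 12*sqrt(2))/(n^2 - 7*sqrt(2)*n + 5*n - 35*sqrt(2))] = sqrt(2)*(-(2*n - 7*sqrt(2) + 5)*(n^3 - 7*n^2 + 4*n + 12) + (3*n^2 - 14*n + 4)*(n^2 - 7*sqrt(2)*n + 5*n - 35*sqrt(2)))/(n^2 - 7*sqrt(2)*n + 5*n - 35*sqrt(2))^2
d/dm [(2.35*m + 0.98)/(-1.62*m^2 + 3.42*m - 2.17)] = (3.807*m^2 + 3.1752*m - 8.4511)/(2.6244*m^4 - 11.0808*m^3 + 18.7272*m^2 - 14.8428*m + 4.7089)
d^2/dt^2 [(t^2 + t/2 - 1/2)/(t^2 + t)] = -1/t^3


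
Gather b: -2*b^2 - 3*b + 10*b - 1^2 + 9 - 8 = -2*b^2 + 7*b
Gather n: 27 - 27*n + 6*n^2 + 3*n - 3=6*n^2 - 24*n + 24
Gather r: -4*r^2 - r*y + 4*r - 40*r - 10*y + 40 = -4*r^2 + r*(-y - 36) - 10*y + 40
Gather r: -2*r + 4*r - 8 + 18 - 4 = 2*r + 6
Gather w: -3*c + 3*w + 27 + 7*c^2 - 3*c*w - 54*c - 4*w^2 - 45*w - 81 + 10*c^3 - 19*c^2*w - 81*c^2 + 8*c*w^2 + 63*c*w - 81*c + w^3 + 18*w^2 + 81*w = 10*c^3 - 74*c^2 - 138*c + w^3 + w^2*(8*c + 14) + w*(-19*c^2 + 60*c + 39) - 54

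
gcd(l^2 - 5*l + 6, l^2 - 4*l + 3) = l - 3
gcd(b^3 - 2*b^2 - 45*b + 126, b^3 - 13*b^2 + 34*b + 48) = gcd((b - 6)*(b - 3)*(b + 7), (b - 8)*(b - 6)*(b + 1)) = b - 6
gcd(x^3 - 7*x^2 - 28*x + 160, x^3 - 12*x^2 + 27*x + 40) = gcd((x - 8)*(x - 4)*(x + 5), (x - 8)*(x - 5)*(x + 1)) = x - 8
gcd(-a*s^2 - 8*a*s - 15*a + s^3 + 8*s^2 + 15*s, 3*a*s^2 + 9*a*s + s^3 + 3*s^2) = s + 3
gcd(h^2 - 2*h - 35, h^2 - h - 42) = h - 7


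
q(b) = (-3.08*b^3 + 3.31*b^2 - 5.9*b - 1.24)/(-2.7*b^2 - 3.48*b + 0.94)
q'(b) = (5.4*b + 3.48)*(-3.08*b^3 + 3.31*b^2 - 5.9*b - 1.24)/(-2.7*b^2 - 3.48*b + 0.94)^2 + (-9.24*b^2 + 6.62*b - 5.9)/(-2.7*b^2 - 3.48*b + 0.94) = (8.316*b^4 + 21.4368*b^3 - 36.1344*b^2 - 0.473200000000002*b - 9.8612)/(7.29*b^4 + 18.792*b^3 + 7.0344*b^2 - 6.5424*b + 0.8836)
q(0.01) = -1.44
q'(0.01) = -12.05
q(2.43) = 1.71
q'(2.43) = 0.68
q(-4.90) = -10.02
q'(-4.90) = 0.64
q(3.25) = 2.34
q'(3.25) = 0.84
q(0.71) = 1.68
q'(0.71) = -2.23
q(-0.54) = 1.67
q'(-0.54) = -5.53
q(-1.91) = -19.25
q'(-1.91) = -35.04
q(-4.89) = -10.02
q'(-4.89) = 0.63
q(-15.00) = -20.25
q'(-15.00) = 1.11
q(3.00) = 2.14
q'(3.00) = 0.80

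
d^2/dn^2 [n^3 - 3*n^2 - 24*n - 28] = 6*n - 6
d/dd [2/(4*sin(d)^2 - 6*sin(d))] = (3 - 4*sin(d))*cos(d)/((2*sin(d) - 3)^2*sin(d)^2)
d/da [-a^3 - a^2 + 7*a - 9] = -3*a^2 - 2*a + 7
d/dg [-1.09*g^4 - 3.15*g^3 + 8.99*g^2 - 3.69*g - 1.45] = -4.36*g^3 - 9.45*g^2 + 17.98*g - 3.69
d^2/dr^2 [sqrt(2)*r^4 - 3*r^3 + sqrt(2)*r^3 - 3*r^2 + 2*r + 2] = 12*sqrt(2)*r^2 - 18*r + 6*sqrt(2)*r - 6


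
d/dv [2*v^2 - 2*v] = 4*v - 2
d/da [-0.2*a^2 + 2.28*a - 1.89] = 2.28 - 0.4*a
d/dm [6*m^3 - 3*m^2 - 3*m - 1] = 18*m^2 - 6*m - 3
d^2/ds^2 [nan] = 0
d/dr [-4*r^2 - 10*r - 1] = -8*r - 10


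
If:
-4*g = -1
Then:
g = 1/4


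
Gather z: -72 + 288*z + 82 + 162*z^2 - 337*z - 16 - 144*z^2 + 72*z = 18*z^2 + 23*z - 6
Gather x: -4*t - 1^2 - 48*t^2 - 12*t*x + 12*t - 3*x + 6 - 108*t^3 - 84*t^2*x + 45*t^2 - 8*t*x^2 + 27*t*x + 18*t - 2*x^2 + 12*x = -108*t^3 - 3*t^2 + 26*t + x^2*(-8*t - 2) + x*(-84*t^2 + 15*t + 9) + 5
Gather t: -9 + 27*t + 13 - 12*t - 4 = 15*t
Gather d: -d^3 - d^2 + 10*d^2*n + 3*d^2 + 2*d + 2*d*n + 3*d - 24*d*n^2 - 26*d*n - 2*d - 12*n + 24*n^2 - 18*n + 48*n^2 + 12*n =-d^3 + d^2*(10*n + 2) + d*(-24*n^2 - 24*n + 3) + 72*n^2 - 18*n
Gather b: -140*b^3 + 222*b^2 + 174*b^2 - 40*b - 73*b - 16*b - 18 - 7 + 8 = -140*b^3 + 396*b^2 - 129*b - 17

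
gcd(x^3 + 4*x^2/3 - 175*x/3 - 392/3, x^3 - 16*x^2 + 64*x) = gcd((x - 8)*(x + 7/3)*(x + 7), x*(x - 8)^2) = x - 8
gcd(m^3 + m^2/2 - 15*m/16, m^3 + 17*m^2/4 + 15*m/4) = m^2 + 5*m/4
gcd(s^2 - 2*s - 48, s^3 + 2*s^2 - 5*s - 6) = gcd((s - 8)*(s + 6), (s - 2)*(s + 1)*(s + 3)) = 1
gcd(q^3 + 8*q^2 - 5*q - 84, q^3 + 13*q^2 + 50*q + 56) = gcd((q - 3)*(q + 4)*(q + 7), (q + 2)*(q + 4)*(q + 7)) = q^2 + 11*q + 28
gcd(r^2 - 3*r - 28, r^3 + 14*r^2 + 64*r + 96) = r + 4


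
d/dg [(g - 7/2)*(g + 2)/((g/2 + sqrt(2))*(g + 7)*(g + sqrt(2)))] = (-(g + 2)*(g + 7)*(g + sqrt(2))*(2*g - 7) - (g + 2)*(g + 7)*(g + 2*sqrt(2))*(2*g - 7) - (g + 2)*(g + sqrt(2))*(g + 2*sqrt(2))*(2*g - 7) + (g + 7)*(g + sqrt(2))*(g + 2*sqrt(2))*(4*g - 3))/((g + 7)^2*(g + sqrt(2))^2*(g + 2*sqrt(2))^2)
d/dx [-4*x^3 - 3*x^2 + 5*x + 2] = -12*x^2 - 6*x + 5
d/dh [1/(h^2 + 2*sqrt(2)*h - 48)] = 2*(-h - sqrt(2))/(h^2 + 2*sqrt(2)*h - 48)^2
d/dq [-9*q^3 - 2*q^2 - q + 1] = -27*q^2 - 4*q - 1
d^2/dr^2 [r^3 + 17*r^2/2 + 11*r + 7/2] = 6*r + 17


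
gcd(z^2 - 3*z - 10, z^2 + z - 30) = z - 5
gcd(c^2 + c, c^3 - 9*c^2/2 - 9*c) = c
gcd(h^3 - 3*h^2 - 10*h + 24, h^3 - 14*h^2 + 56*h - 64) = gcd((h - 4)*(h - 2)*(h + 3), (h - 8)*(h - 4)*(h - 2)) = h^2 - 6*h + 8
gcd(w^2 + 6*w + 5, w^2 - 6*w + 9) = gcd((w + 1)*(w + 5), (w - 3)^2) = 1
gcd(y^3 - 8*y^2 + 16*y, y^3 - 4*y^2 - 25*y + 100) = y - 4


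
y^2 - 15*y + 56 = (y - 8)*(y - 7)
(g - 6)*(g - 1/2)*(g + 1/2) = g^3 - 6*g^2 - g/4 + 3/2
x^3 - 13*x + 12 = (x - 3)*(x - 1)*(x + 4)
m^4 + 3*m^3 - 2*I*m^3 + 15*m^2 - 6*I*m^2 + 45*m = m*(m + 3)*(m - 5*I)*(m + 3*I)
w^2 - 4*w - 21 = (w - 7)*(w + 3)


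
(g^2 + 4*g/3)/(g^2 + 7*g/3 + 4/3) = g/(g + 1)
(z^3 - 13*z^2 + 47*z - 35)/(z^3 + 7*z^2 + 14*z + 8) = (z^3 - 13*z^2 + 47*z - 35)/(z^3 + 7*z^2 + 14*z + 8)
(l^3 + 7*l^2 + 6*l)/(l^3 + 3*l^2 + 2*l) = (l + 6)/(l + 2)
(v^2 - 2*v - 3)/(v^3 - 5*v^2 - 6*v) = (v - 3)/(v*(v - 6))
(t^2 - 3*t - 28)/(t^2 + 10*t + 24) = (t - 7)/(t + 6)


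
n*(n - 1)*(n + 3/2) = n^3 + n^2/2 - 3*n/2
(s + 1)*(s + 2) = s^2 + 3*s + 2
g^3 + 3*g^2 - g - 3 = (g - 1)*(g + 1)*(g + 3)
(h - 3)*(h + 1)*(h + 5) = h^3 + 3*h^2 - 13*h - 15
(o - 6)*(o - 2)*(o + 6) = o^3 - 2*o^2 - 36*o + 72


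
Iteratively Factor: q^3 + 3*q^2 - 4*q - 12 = (q + 2)*(q^2 + q - 6) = (q + 2)*(q + 3)*(q - 2)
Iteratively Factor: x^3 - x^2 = (x - 1)*(x^2) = x*(x - 1)*(x)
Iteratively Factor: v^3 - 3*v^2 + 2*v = (v)*(v^2 - 3*v + 2) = v*(v - 2)*(v - 1)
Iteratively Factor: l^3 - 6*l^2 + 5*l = (l)*(l^2 - 6*l + 5) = l*(l - 1)*(l - 5)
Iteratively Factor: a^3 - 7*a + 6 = (a + 3)*(a^2 - 3*a + 2) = (a - 2)*(a + 3)*(a - 1)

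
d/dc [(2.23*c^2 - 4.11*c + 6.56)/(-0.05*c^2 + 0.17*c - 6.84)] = (0.1736*c^2 - 29.8504*c + 26.9972)/(0.0025*c^4 - 0.017*c^3 + 0.7129*c^2 - 2.3256*c + 46.7856)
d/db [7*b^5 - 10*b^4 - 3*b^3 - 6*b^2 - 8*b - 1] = 35*b^4 - 40*b^3 - 9*b^2 - 12*b - 8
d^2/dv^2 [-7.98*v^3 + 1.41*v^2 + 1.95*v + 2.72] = 2.82 - 47.88*v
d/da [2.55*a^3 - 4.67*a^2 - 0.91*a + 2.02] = 7.65*a^2 - 9.34*a - 0.91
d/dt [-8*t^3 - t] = -24*t^2 - 1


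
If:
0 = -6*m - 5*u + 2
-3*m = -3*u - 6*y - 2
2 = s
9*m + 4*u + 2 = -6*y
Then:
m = -1/27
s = 2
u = 4/9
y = -31/54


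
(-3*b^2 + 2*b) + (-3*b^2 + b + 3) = -6*b^2 + 3*b + 3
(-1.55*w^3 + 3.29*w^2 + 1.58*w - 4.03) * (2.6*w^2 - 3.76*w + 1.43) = -4.03*w^5 + 14.382*w^4 - 10.4789*w^3 - 11.7141*w^2 + 17.4122*w - 5.7629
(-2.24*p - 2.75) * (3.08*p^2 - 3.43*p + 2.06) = -6.8992*p^3 - 0.786799999999999*p^2 + 4.8181*p - 5.665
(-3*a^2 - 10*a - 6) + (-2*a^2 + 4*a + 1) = -5*a^2 - 6*a - 5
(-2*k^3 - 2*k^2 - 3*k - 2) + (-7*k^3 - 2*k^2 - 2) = -9*k^3 - 4*k^2 - 3*k - 4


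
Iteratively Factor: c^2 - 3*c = (c)*(c - 3)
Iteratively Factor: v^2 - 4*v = (v)*(v - 4)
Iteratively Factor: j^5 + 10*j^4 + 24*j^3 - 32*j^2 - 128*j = (j + 4)*(j^4 + 6*j^3 - 32*j) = (j - 2)*(j + 4)*(j^3 + 8*j^2 + 16*j) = (j - 2)*(j + 4)^2*(j^2 + 4*j) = j*(j - 2)*(j + 4)^2*(j + 4)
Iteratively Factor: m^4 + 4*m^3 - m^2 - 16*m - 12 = (m + 1)*(m^3 + 3*m^2 - 4*m - 12) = (m + 1)*(m + 2)*(m^2 + m - 6) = (m + 1)*(m + 2)*(m + 3)*(m - 2)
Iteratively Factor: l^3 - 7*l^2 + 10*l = (l)*(l^2 - 7*l + 10) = l*(l - 2)*(l - 5)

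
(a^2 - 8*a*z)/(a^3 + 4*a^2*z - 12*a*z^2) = (a - 8*z)/(a^2 + 4*a*z - 12*z^2)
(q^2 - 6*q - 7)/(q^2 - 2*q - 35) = (q + 1)/(q + 5)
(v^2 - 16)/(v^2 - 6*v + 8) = (v + 4)/(v - 2)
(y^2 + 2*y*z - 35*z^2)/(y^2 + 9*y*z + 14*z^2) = (y - 5*z)/(y + 2*z)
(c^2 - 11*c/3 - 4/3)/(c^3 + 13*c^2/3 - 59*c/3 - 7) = (c - 4)/(c^2 + 4*c - 21)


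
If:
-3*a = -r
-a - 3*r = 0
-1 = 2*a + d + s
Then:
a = 0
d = -s - 1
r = 0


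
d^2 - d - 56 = (d - 8)*(d + 7)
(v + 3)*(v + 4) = v^2 + 7*v + 12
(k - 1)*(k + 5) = k^2 + 4*k - 5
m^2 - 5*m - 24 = (m - 8)*(m + 3)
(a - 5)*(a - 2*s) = a^2 - 2*a*s - 5*a + 10*s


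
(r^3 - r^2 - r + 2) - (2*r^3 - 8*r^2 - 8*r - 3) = -r^3 + 7*r^2 + 7*r + 5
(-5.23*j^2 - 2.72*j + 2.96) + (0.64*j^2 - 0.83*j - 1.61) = -4.59*j^2 - 3.55*j + 1.35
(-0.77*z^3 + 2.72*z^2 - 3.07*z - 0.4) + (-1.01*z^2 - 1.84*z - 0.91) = -0.77*z^3 + 1.71*z^2 - 4.91*z - 1.31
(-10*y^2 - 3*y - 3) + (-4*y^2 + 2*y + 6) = -14*y^2 - y + 3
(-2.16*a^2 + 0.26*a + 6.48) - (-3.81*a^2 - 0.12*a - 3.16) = 1.65*a^2 + 0.38*a + 9.64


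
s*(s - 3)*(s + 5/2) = s^3 - s^2/2 - 15*s/2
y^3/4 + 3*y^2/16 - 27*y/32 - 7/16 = (y/4 + 1/2)*(y - 7/4)*(y + 1/2)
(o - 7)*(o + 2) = o^2 - 5*o - 14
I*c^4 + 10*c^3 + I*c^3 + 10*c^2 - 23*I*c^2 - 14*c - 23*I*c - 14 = (c + 1)*(c - 7*I)*(c - 2*I)*(I*c + 1)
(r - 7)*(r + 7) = r^2 - 49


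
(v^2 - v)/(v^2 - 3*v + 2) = v/(v - 2)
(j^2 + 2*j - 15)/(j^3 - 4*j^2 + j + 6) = (j + 5)/(j^2 - j - 2)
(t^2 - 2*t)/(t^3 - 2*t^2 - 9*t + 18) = t/(t^2 - 9)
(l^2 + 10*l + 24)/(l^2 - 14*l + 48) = (l^2 + 10*l + 24)/(l^2 - 14*l + 48)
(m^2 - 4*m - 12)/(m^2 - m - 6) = (m - 6)/(m - 3)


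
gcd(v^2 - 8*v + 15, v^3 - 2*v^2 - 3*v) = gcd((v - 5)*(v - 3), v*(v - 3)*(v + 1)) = v - 3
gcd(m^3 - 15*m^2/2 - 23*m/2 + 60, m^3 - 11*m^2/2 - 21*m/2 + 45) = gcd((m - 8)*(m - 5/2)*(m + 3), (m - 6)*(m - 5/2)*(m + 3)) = m^2 + m/2 - 15/2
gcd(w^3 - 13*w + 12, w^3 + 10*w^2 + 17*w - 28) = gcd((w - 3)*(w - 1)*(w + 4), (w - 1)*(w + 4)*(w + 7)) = w^2 + 3*w - 4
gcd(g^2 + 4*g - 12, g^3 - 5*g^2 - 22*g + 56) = g - 2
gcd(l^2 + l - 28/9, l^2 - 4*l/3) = l - 4/3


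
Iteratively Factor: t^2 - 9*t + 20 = (t - 5)*(t - 4)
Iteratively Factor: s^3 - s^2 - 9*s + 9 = (s - 3)*(s^2 + 2*s - 3) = (s - 3)*(s + 3)*(s - 1)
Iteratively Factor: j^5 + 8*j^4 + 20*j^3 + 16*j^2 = (j)*(j^4 + 8*j^3 + 20*j^2 + 16*j) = j*(j + 4)*(j^3 + 4*j^2 + 4*j) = j^2*(j + 4)*(j^2 + 4*j + 4) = j^2*(j + 2)*(j + 4)*(j + 2)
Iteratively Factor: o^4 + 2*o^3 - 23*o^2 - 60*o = (o)*(o^3 + 2*o^2 - 23*o - 60) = o*(o - 5)*(o^2 + 7*o + 12) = o*(o - 5)*(o + 3)*(o + 4)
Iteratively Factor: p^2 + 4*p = (p + 4)*(p)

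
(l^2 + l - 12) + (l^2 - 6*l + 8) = 2*l^2 - 5*l - 4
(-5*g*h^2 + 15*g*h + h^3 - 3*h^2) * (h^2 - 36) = -5*g*h^4 + 15*g*h^3 + 180*g*h^2 - 540*g*h + h^5 - 3*h^4 - 36*h^3 + 108*h^2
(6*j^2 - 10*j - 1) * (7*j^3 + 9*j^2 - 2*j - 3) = 42*j^5 - 16*j^4 - 109*j^3 - 7*j^2 + 32*j + 3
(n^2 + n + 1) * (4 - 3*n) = -3*n^3 + n^2 + n + 4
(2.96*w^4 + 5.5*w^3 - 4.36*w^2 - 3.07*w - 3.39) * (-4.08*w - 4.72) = -12.0768*w^5 - 36.4112*w^4 - 8.1712*w^3 + 33.1048*w^2 + 28.3216*w + 16.0008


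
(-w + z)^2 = w^2 - 2*w*z + z^2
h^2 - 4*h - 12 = (h - 6)*(h + 2)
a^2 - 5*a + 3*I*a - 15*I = (a - 5)*(a + 3*I)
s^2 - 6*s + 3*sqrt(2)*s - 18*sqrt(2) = (s - 6)*(s + 3*sqrt(2))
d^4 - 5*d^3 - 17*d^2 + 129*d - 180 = (d - 4)*(d - 3)^2*(d + 5)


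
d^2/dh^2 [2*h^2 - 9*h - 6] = 4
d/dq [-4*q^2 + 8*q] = 8 - 8*q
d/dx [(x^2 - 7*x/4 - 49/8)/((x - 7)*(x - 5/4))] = (-208*x^2 + 952*x - 2107)/(2*(16*x^4 - 264*x^3 + 1369*x^2 - 2310*x + 1225))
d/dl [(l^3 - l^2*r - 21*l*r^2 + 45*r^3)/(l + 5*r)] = 2*l - 6*r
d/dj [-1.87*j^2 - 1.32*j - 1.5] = -3.74*j - 1.32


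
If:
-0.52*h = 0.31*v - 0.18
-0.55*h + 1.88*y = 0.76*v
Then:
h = 0.608811748998665 - 2.59368046283934*y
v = 4.35068980863373*y - 0.440587449933244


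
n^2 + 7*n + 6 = (n + 1)*(n + 6)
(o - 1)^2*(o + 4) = o^3 + 2*o^2 - 7*o + 4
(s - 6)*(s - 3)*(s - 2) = s^3 - 11*s^2 + 36*s - 36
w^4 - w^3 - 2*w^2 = w^2*(w - 2)*(w + 1)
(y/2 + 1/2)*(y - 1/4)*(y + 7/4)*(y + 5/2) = y^4/2 + 5*y^3/2 + 117*y^2/32 + 71*y/64 - 35/64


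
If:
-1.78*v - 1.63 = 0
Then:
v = -0.92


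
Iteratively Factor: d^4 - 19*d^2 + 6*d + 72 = (d - 3)*(d^3 + 3*d^2 - 10*d - 24) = (d - 3)*(d + 2)*(d^2 + d - 12) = (d - 3)^2*(d + 2)*(d + 4)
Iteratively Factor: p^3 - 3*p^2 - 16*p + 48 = (p + 4)*(p^2 - 7*p + 12) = (p - 3)*(p + 4)*(p - 4)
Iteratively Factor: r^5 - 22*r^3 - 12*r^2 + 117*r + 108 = (r - 4)*(r^4 + 4*r^3 - 6*r^2 - 36*r - 27) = (r - 4)*(r - 3)*(r^3 + 7*r^2 + 15*r + 9) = (r - 4)*(r - 3)*(r + 3)*(r^2 + 4*r + 3) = (r - 4)*(r - 3)*(r + 1)*(r + 3)*(r + 3)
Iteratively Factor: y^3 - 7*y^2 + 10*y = (y - 2)*(y^2 - 5*y) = y*(y - 2)*(y - 5)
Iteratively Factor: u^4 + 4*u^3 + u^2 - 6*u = (u + 3)*(u^3 + u^2 - 2*u) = (u + 2)*(u + 3)*(u^2 - u) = (u - 1)*(u + 2)*(u + 3)*(u)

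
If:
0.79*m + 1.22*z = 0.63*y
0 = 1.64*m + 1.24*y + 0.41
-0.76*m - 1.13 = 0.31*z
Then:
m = -3.10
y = 3.77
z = 3.95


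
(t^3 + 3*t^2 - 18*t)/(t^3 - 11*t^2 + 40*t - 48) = t*(t + 6)/(t^2 - 8*t + 16)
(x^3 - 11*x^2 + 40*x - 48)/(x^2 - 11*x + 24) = (x^2 - 8*x + 16)/(x - 8)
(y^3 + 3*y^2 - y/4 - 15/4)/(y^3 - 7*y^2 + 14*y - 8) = (y^2 + 4*y + 15/4)/(y^2 - 6*y + 8)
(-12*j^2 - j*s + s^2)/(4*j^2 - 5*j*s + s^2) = (3*j + s)/(-j + s)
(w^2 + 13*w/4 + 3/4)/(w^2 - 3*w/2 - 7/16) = 4*(w + 3)/(4*w - 7)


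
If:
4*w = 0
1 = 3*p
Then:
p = 1/3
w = 0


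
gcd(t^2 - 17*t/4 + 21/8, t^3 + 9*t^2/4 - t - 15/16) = t - 3/4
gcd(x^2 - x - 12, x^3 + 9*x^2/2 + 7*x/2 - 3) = x + 3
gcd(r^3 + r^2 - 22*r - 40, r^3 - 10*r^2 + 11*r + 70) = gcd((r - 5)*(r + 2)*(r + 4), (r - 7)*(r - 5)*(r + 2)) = r^2 - 3*r - 10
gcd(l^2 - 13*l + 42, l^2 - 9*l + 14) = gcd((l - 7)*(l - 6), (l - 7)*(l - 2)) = l - 7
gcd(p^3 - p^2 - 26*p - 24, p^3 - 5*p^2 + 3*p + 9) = p + 1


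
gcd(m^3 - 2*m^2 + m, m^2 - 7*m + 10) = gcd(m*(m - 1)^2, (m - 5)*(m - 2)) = 1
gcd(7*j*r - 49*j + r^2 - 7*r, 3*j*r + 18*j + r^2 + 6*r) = 1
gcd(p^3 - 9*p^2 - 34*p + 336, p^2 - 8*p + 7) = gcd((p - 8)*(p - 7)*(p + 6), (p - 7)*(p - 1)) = p - 7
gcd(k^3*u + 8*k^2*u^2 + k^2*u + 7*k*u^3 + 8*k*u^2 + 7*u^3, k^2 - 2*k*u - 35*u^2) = 1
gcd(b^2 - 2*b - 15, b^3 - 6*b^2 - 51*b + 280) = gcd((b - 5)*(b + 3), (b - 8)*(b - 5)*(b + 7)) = b - 5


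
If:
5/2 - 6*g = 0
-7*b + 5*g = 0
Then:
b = 25/84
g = 5/12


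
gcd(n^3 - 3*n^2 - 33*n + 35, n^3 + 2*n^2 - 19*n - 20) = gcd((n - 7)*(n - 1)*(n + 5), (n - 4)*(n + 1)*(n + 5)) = n + 5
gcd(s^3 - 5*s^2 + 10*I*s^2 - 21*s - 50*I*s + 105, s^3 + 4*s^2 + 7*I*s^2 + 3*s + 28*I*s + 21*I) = s + 7*I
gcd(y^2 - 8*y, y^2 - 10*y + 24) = 1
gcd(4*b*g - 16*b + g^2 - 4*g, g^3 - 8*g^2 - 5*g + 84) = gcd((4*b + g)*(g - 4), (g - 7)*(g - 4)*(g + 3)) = g - 4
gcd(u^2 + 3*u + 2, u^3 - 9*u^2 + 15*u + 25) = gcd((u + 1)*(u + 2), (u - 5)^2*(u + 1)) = u + 1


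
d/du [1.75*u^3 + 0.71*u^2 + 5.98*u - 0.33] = 5.25*u^2 + 1.42*u + 5.98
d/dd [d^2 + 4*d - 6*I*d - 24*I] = 2*d + 4 - 6*I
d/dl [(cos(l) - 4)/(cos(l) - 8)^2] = sin(2*l)/(2*(cos(l) - 8)^3)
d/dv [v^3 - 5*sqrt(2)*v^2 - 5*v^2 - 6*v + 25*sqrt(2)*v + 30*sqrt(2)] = 3*v^2 - 10*sqrt(2)*v - 10*v - 6 + 25*sqrt(2)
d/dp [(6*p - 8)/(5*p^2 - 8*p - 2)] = 2*(-15*p^2 + 40*p - 38)/(25*p^4 - 80*p^3 + 44*p^2 + 32*p + 4)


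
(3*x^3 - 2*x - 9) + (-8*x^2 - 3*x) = 3*x^3 - 8*x^2 - 5*x - 9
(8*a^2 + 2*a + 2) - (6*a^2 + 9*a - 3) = 2*a^2 - 7*a + 5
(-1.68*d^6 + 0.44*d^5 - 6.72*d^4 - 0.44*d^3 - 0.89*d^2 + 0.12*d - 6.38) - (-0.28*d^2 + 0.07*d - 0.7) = -1.68*d^6 + 0.44*d^5 - 6.72*d^4 - 0.44*d^3 - 0.61*d^2 + 0.05*d - 5.68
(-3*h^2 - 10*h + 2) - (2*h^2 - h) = -5*h^2 - 9*h + 2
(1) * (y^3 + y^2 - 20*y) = y^3 + y^2 - 20*y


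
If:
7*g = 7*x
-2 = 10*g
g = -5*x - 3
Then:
No Solution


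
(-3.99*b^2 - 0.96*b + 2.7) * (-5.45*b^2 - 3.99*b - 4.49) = 21.7455*b^4 + 21.1521*b^3 + 7.0305*b^2 - 6.4626*b - 12.123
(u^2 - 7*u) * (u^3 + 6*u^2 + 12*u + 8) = u^5 - u^4 - 30*u^3 - 76*u^2 - 56*u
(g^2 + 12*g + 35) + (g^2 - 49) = 2*g^2 + 12*g - 14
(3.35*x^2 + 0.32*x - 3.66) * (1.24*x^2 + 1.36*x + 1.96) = 4.154*x^4 + 4.9528*x^3 + 2.4628*x^2 - 4.3504*x - 7.1736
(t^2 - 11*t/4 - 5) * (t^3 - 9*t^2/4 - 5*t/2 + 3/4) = t^5 - 5*t^4 - 21*t^3/16 + 151*t^2/8 + 167*t/16 - 15/4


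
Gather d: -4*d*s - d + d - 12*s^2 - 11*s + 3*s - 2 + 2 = -4*d*s - 12*s^2 - 8*s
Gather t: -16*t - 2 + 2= -16*t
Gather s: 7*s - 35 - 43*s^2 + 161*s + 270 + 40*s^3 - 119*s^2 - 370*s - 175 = 40*s^3 - 162*s^2 - 202*s + 60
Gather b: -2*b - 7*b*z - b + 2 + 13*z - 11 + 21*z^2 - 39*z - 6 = b*(-7*z - 3) + 21*z^2 - 26*z - 15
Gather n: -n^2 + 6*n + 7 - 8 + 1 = -n^2 + 6*n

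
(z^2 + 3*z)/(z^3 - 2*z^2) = (z + 3)/(z*(z - 2))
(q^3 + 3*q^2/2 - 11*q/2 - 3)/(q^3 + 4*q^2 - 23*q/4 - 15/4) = 2*(q^2 + q - 6)/(2*q^2 + 7*q - 15)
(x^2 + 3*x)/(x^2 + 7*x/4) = 4*(x + 3)/(4*x + 7)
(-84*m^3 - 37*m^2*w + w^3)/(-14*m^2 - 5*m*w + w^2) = (12*m^2 + 7*m*w + w^2)/(2*m + w)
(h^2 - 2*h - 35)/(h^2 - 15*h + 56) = (h + 5)/(h - 8)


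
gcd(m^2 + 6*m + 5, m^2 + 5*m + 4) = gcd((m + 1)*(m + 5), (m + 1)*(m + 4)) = m + 1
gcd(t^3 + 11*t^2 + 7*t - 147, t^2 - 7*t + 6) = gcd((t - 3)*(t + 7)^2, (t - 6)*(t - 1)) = 1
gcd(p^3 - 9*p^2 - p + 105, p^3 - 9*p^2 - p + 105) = p^3 - 9*p^2 - p + 105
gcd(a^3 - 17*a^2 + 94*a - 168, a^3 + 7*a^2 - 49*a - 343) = a - 7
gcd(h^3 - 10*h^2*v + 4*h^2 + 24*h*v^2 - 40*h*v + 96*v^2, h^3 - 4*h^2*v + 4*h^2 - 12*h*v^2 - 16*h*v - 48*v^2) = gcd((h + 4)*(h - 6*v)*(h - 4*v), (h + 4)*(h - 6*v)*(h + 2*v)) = -h^2 + 6*h*v - 4*h + 24*v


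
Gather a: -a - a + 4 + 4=8 - 2*a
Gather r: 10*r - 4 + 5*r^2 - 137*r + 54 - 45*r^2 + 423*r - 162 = -40*r^2 + 296*r - 112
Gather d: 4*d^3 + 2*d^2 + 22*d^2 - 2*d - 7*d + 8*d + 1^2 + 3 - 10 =4*d^3 + 24*d^2 - d - 6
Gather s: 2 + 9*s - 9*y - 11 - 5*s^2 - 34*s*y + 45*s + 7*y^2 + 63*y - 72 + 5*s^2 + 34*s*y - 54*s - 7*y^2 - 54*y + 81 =0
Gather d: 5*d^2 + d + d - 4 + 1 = 5*d^2 + 2*d - 3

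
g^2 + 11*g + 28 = (g + 4)*(g + 7)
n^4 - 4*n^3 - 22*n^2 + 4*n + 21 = (n - 7)*(n - 1)*(n + 1)*(n + 3)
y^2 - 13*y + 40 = (y - 8)*(y - 5)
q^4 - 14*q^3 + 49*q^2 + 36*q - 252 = (q - 7)*(q - 6)*(q - 3)*(q + 2)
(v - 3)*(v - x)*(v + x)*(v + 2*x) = v^4 + 2*v^3*x - 3*v^3 - v^2*x^2 - 6*v^2*x - 2*v*x^3 + 3*v*x^2 + 6*x^3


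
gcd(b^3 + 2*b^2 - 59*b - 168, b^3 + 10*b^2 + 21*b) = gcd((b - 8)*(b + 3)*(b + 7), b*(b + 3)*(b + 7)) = b^2 + 10*b + 21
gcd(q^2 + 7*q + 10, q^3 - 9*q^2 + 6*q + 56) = q + 2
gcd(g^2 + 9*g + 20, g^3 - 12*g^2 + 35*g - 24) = 1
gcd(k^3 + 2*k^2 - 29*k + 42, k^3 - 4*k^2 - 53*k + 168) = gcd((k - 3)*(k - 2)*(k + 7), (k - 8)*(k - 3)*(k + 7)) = k^2 + 4*k - 21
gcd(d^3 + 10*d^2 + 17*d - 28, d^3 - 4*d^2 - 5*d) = 1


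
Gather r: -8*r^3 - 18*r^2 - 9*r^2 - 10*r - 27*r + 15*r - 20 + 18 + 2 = -8*r^3 - 27*r^2 - 22*r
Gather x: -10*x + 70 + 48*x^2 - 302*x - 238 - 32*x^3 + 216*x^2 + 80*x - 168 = -32*x^3 + 264*x^2 - 232*x - 336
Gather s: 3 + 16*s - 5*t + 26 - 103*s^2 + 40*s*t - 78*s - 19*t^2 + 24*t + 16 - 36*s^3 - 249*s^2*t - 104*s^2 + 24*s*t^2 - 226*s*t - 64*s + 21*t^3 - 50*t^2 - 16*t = -36*s^3 + s^2*(-249*t - 207) + s*(24*t^2 - 186*t - 126) + 21*t^3 - 69*t^2 + 3*t + 45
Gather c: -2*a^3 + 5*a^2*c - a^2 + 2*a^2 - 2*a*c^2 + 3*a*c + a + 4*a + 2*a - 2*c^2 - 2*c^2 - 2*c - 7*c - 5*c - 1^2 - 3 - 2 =-2*a^3 + a^2 + 7*a + c^2*(-2*a - 4) + c*(5*a^2 + 3*a - 14) - 6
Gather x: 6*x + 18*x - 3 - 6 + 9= 24*x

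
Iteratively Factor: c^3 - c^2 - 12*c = (c)*(c^2 - c - 12) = c*(c + 3)*(c - 4)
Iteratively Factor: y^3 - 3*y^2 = (y)*(y^2 - 3*y) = y*(y - 3)*(y)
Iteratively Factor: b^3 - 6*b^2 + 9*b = (b - 3)*(b^2 - 3*b) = (b - 3)^2*(b)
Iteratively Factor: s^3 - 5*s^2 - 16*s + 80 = (s - 5)*(s^2 - 16) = (s - 5)*(s + 4)*(s - 4)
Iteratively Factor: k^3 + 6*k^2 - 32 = (k + 4)*(k^2 + 2*k - 8) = (k + 4)^2*(k - 2)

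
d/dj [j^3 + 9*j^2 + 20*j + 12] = 3*j^2 + 18*j + 20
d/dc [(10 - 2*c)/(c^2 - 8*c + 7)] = 2*(-c^2 + 8*c + 2*(c - 5)*(c - 4) - 7)/(c^2 - 8*c + 7)^2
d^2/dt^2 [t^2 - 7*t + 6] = 2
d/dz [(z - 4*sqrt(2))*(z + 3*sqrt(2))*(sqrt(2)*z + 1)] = 3*sqrt(2)*z^2 - 2*z - 25*sqrt(2)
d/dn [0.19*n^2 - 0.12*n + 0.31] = 0.38*n - 0.12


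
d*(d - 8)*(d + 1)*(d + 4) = d^4 - 3*d^3 - 36*d^2 - 32*d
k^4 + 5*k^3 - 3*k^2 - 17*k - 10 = (k - 2)*(k + 1)^2*(k + 5)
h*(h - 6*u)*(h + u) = h^3 - 5*h^2*u - 6*h*u^2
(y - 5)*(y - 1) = y^2 - 6*y + 5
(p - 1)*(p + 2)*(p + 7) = p^3 + 8*p^2 + 5*p - 14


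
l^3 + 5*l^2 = l^2*(l + 5)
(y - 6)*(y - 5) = y^2 - 11*y + 30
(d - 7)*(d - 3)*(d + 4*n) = d^3 + 4*d^2*n - 10*d^2 - 40*d*n + 21*d + 84*n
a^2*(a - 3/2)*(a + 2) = a^4 + a^3/2 - 3*a^2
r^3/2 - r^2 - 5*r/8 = r*(r/2 + 1/4)*(r - 5/2)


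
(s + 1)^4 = s^4 + 4*s^3 + 6*s^2 + 4*s + 1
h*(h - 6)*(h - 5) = h^3 - 11*h^2 + 30*h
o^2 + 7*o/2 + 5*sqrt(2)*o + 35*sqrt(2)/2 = (o + 7/2)*(o + 5*sqrt(2))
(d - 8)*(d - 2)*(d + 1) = d^3 - 9*d^2 + 6*d + 16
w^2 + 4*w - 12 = (w - 2)*(w + 6)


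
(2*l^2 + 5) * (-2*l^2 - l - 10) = -4*l^4 - 2*l^3 - 30*l^2 - 5*l - 50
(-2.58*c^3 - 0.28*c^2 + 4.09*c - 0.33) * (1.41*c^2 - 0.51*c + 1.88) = -3.6378*c^5 + 0.921*c^4 + 1.0593*c^3 - 3.0776*c^2 + 7.8575*c - 0.6204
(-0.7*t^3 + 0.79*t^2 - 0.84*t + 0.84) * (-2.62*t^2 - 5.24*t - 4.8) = 1.834*t^5 + 1.5982*t^4 + 1.4212*t^3 - 1.5912*t^2 - 0.3696*t - 4.032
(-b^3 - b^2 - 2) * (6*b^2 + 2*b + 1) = -6*b^5 - 8*b^4 - 3*b^3 - 13*b^2 - 4*b - 2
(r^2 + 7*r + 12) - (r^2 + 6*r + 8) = r + 4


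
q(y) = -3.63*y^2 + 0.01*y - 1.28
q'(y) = 0.01 - 7.26*y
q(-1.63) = -10.94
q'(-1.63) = 11.84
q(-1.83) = -13.45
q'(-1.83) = 13.30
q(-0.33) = -1.68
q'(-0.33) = 2.41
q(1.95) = -15.06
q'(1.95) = -14.15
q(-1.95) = -15.10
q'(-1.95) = 14.17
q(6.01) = -132.34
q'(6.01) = -43.62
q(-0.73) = -3.22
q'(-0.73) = 5.31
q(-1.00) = -4.92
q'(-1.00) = 7.27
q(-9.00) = -295.40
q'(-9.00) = 65.35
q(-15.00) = -818.18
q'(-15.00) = 108.91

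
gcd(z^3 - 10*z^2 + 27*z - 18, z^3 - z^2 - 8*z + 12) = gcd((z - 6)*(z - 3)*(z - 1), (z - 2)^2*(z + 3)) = 1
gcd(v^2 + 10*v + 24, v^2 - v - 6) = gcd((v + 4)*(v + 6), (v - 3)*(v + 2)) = 1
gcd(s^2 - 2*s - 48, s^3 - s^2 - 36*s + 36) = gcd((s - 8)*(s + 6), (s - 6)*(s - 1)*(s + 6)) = s + 6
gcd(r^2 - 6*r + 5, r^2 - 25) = r - 5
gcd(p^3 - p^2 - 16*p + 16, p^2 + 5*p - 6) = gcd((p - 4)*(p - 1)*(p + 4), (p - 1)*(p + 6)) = p - 1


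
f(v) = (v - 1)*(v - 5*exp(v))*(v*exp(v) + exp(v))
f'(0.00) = 9.00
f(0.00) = 5.00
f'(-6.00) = -0.26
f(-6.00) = -0.52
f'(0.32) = 9.60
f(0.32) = 8.12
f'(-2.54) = 0.17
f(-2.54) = -1.26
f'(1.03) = -79.30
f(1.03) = -2.21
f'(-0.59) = 4.05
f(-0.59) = 1.21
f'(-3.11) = -0.06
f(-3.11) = -1.29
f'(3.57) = -190374.86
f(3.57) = -72587.57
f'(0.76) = -14.56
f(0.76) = 8.97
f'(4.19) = -896333.06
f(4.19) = -356260.93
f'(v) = (1 - 5*exp(v))*(v - 1)*(v*exp(v) + exp(v)) + (v - 1)*(v - 5*exp(v))*(v*exp(v) + 2*exp(v)) + (v - 5*exp(v))*(v*exp(v) + exp(v)) = (v^3 - 10*v^2*exp(v) + 3*v^2 - 10*v*exp(v) - v + 10*exp(v) - 1)*exp(v)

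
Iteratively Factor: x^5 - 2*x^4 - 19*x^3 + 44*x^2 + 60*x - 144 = (x - 2)*(x^4 - 19*x^2 + 6*x + 72) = (x - 2)*(x + 4)*(x^3 - 4*x^2 - 3*x + 18) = (x - 2)*(x + 2)*(x + 4)*(x^2 - 6*x + 9) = (x - 3)*(x - 2)*(x + 2)*(x + 4)*(x - 3)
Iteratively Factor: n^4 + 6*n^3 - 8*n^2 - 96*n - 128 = (n + 4)*(n^3 + 2*n^2 - 16*n - 32) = (n - 4)*(n + 4)*(n^2 + 6*n + 8) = (n - 4)*(n + 2)*(n + 4)*(n + 4)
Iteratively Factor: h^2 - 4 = (h + 2)*(h - 2)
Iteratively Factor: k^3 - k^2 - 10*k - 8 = (k - 4)*(k^2 + 3*k + 2) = (k - 4)*(k + 1)*(k + 2)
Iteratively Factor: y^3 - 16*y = (y)*(y^2 - 16) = y*(y - 4)*(y + 4)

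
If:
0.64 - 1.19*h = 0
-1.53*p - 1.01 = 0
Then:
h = 0.54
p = -0.66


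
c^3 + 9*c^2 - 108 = (c - 3)*(c + 6)^2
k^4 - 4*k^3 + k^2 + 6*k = k*(k - 3)*(k - 2)*(k + 1)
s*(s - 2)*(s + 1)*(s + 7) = s^4 + 6*s^3 - 9*s^2 - 14*s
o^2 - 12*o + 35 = (o - 7)*(o - 5)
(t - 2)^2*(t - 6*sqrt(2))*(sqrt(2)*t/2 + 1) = sqrt(2)*t^4/2 - 5*t^3 - 2*sqrt(2)*t^3 - 4*sqrt(2)*t^2 + 20*t^2 - 20*t + 24*sqrt(2)*t - 24*sqrt(2)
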